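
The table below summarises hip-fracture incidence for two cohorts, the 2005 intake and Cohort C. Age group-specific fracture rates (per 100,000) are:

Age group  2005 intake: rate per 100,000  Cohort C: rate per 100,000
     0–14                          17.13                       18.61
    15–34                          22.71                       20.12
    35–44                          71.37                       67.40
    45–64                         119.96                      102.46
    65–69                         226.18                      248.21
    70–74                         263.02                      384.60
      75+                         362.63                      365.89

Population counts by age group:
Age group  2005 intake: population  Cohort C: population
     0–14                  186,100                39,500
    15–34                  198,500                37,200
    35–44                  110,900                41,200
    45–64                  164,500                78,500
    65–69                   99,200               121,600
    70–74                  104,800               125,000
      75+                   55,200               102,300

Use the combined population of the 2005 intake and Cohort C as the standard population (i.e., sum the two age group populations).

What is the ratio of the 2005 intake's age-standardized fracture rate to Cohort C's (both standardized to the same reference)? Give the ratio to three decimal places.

0.885

Combined standard total = 1,464,500; weights = 0.1540, 0.1609, 0.1039, 0.1659, 0.1508, 0.1569, 0.1075.
The 2005 intake: 0.1540×17.13 + 0.1609×22.71 + 0.1039×71.37 + 0.1659×119.96 + 0.1508×226.18 + 0.1569×263.02 + 0.1075×362.63 = 147.9820 per 100,000.
Cohort C: 0.1540×18.61 + 0.1609×20.12 + 0.1039×67.40 + 0.1659×102.46 + 0.1508×248.21 + 0.1569×384.60 + 0.1075×365.89 = 167.2267 per 100,000.
Ratio = 147.9820 ÷ 167.2267 = 0.88492.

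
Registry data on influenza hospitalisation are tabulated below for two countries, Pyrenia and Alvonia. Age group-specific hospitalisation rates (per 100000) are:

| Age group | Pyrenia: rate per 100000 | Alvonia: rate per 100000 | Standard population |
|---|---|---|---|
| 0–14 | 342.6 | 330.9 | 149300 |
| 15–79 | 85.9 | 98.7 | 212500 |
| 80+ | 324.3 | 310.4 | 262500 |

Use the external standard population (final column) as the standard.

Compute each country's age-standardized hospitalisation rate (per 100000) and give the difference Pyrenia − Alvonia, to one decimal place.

Standard total = 624300; weights = 0.2391, 0.3404, 0.4205.
Pyrenia: 0.2391×342.6 + 0.3404×85.9 + 0.4205×324.3 = 247.5295 per 100000.
Alvonia: 0.2391×330.9 + 0.3404×98.7 + 0.4205×310.4 = 243.2438 per 100000.
Difference = 247.5295 − 243.2438 = 4.2857.

4.3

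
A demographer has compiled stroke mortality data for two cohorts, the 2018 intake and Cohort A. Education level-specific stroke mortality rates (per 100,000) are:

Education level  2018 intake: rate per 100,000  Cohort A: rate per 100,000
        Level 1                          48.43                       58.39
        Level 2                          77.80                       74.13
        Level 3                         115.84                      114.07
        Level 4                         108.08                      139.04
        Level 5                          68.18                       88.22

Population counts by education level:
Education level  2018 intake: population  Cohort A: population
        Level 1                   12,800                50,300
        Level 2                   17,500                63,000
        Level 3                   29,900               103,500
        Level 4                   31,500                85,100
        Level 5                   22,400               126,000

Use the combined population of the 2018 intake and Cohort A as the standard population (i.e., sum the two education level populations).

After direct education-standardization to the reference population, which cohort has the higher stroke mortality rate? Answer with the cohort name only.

Cohort A

Combined standard total = 542,000; weights = 0.1164, 0.1485, 0.2461, 0.2151, 0.2738.
The 2018 intake: 0.1164×48.43 + 0.1485×77.80 + 0.2461×115.84 + 0.2151×108.08 + 0.2738×68.18 = 87.6235 per 100,000.
Cohort A: 0.1164×58.39 + 0.1485×74.13 + 0.2461×114.07 + 0.2151×139.04 + 0.2738×88.22 = 99.9497 per 100,000.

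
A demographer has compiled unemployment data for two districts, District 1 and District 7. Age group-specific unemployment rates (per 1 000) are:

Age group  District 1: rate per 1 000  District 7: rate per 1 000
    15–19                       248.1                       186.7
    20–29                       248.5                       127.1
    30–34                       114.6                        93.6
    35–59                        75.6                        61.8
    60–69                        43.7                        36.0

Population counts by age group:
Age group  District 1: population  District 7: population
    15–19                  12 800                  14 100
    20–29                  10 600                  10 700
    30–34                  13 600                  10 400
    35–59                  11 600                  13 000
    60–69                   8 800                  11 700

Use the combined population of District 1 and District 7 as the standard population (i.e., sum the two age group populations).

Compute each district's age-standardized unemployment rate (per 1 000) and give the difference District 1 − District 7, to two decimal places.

Combined standard total = 117 300; weights = 0.2293, 0.1816, 0.2046, 0.2097, 0.1748.
District 1: 0.2293×248.1 + 0.1816×248.5 + 0.2046×114.6 + 0.2097×75.6 + 0.1748×43.7 = 148.9595 per 1 000.
District 7: 0.2293×186.7 + 0.1816×127.1 + 0.2046×93.6 + 0.2097×61.8 + 0.1748×36.0 = 104.2979 per 1 000.
Difference = 148.9595 − 104.2979 = 44.6616.

44.66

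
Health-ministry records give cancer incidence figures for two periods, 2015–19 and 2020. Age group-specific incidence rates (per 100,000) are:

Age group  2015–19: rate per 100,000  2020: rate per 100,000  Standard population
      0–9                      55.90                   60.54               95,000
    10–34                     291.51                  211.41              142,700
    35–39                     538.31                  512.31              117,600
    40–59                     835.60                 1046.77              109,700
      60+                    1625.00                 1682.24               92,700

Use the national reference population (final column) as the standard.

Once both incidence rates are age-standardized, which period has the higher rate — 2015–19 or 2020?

Standard total = 557,700; weights = 0.1703, 0.2559, 0.2109, 0.1967, 0.1662.
2015–19: 0.1703×55.90 + 0.2559×291.51 + 0.2109×538.31 + 0.1967×835.60 + 0.1662×1625.00 = 632.0908 per 100,000.
2020: 0.1703×60.54 + 0.2559×211.41 + 0.2109×512.31 + 0.1967×1046.77 + 0.1662×1682.24 = 657.9550 per 100,000.

2020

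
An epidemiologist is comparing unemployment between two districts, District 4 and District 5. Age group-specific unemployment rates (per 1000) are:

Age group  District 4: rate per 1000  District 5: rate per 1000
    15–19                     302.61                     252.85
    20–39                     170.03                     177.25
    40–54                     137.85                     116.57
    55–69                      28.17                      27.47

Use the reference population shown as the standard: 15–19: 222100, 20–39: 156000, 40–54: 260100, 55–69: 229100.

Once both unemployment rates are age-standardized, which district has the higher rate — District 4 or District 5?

District 4

Standard total = 867300; weights = 0.2561, 0.1799, 0.2999, 0.2642.
District 4: 0.2561×302.61 + 0.1799×170.03 + 0.2999×137.85 + 0.2642×28.17 = 156.8579 per 1000.
District 5: 0.2561×252.85 + 0.1799×177.25 + 0.2999×116.57 + 0.2642×27.47 = 138.8472 per 1000.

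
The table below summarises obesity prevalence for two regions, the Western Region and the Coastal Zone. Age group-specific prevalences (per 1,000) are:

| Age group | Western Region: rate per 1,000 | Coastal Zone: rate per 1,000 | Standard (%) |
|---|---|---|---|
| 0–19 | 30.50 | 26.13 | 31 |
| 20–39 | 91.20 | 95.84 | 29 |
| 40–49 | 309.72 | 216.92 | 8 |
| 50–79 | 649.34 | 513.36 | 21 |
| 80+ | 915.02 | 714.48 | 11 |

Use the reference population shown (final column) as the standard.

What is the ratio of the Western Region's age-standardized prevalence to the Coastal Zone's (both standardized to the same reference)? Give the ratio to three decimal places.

Standard weights: 0.31, 0.29, 0.08, 0.21, 0.11.
The Western Region: 0.3100×30.50 + 0.2900×91.20 + 0.0800×309.72 + 0.2100×649.34 + 0.1100×915.02 = 297.6942 per 1,000.
The Coastal Zone: 0.3100×26.13 + 0.2900×95.84 + 0.0800×216.92 + 0.2100×513.36 + 0.1100×714.48 = 239.6459 per 1,000.
Ratio = 297.6942 ÷ 239.6459 = 1.24223.

1.242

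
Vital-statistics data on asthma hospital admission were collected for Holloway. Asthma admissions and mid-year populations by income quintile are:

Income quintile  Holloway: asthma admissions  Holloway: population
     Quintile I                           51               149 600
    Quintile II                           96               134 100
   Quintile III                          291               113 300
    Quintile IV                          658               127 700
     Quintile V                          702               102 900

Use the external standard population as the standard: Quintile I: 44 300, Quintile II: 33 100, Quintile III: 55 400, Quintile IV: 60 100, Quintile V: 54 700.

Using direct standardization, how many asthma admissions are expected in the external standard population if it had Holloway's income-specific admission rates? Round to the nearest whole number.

Income-specific rates per 10 000 for Holloway: 3.41, 7.16, 25.68, 51.53, 68.22.
Expected asthma admissions = Σ (standard pop × income-specific rate ÷ 10 000)
= 44 300×3.41/10 000 + 33 100×7.16/10 000 + 55 400×25.68/10 000 + 60 100×51.53/10 000 + 54 700×68.22/10 000
= 15.10 + 23.70 + 142.29 + 309.68 + 373.17 = 863.94.

864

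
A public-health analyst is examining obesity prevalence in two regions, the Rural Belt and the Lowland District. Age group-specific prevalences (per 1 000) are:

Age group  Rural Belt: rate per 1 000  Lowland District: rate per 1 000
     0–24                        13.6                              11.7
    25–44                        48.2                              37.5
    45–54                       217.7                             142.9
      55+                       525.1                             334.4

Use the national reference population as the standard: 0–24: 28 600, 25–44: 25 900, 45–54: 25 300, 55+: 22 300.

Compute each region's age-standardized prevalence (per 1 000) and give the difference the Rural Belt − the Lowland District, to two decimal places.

63.43

Standard total = 102 100; weights = 0.2801, 0.2537, 0.2478, 0.2184.
The Rural Belt: 0.2801×13.6 + 0.2537×48.2 + 0.2478×217.7 + 0.2184×525.1 = 184.6707 per 1 000.
The Lowland District: 0.2801×11.7 + 0.2537×37.5 + 0.2478×142.9 + 0.2184×334.4 = 121.2376 per 1 000.
Difference = 184.6707 − 121.2376 = 63.4331.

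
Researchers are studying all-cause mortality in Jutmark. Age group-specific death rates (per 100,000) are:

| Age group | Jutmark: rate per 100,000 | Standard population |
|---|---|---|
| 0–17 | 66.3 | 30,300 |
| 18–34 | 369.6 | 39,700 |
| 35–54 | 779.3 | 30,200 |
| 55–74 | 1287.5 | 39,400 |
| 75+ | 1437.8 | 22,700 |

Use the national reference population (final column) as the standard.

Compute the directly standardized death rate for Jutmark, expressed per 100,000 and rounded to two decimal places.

761.44

Standard total = 162,300; weights = 0.1867, 0.2446, 0.1861, 0.2428, 0.1399.
Standardized rate: 0.1867×66.3 + 0.2446×369.6 + 0.1861×779.3 + 0.2428×1287.5 + 0.1399×1437.8 = 761.4444 per 100,000.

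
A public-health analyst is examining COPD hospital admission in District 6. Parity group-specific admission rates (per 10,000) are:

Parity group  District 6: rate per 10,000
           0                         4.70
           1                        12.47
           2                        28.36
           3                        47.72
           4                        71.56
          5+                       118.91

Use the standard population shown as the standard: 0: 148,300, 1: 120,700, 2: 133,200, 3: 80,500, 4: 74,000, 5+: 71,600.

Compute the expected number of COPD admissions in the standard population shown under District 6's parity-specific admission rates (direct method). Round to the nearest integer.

Expected COPD admissions = Σ (standard pop × parity-specific rate ÷ 10,000)
= 148,300×4.70/10,000 + 120,700×12.47/10,000 + 133,200×28.36/10,000 + 80,500×47.72/10,000 + 74,000×71.56/10,000 + 71,600×118.91/10,000
= 69.70 + 150.51 + 377.76 + 384.15 + 529.54 + 851.40 = 2363.05.

2363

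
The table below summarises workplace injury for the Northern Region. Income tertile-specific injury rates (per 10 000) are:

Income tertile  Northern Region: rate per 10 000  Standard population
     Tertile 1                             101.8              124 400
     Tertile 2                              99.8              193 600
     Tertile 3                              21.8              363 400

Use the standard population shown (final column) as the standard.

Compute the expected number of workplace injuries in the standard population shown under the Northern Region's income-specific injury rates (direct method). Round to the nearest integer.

Expected workplace injuries = Σ (standard pop × income-specific rate ÷ 10 000)
= 124 400×101.8/10 000 + 193 600×99.8/10 000 + 363 400×21.8/10 000
= 1266.39 + 1932.13 + 792.21 = 3990.73.

3991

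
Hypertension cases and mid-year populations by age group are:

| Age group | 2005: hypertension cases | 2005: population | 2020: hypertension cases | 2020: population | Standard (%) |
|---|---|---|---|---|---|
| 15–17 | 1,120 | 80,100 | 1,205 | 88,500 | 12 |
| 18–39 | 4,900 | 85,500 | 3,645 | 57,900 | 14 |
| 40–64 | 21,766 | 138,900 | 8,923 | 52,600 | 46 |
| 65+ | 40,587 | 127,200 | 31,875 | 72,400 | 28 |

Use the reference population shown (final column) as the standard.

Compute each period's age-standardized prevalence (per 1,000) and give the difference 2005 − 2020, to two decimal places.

Age-specific rates per 1,000 for 2005: 13.983, 57.310, 156.703, 319.080.
For 2020: 13.616, 62.953, 169.639, 440.262.
Standard weights: 0.12, 0.14, 0.46, 0.28.
2005: 0.1200×13.983 + 0.1400×57.310 + 0.4600×156.703 + 0.2800×319.080 = 171.1270 per 1,000.
2020: 0.1200×13.616 + 0.1400×62.953 + 0.4600×169.639 + 0.2800×440.262 = 211.7547 per 1,000.
Difference = 171.1270 − 211.7547 = -40.6277.

-40.63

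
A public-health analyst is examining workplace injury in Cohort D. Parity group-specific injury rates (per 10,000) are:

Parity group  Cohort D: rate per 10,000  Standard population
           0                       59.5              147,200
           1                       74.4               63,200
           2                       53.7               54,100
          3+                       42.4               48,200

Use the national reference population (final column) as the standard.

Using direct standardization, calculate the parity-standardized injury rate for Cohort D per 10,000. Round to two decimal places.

Standard total = 312,700; weights = 0.4707, 0.2021, 0.1730, 0.1541.
Standardized rate: 0.4707×59.5 + 0.2021×74.4 + 0.1730×53.7 + 0.1541×42.4 = 58.8722 per 10,000.

58.87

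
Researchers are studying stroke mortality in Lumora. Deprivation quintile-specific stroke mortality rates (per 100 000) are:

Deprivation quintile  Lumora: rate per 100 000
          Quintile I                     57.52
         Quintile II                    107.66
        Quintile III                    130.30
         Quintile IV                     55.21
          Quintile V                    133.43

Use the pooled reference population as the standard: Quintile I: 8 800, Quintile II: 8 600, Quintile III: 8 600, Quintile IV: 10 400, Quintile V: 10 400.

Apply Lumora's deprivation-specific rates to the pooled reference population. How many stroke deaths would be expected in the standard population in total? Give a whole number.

Expected stroke deaths = Σ (standard pop × deprivation-specific rate ÷ 100 000)
= 8 800×57.52/100 000 + 8 600×107.66/100 000 + 8 600×130.30/100 000 + 10 400×55.21/100 000 + 10 400×133.43/100 000
= 5.06 + 9.26 + 11.21 + 5.74 + 13.88 = 45.14.

45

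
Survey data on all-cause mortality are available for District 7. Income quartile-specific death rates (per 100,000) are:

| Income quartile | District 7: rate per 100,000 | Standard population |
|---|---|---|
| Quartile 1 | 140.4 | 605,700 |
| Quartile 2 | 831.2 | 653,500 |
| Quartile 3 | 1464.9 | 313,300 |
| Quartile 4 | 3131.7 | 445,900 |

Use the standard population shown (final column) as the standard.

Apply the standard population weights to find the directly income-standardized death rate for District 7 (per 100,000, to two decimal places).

Standard total = 2,018,400; weights = 0.3001, 0.3238, 0.1552, 0.2209.
Standardized rate: 0.3001×140.4 + 0.3238×831.2 + 0.1552×1464.9 + 0.2209×3131.7 = 1230.4834 per 100,000.

1230.48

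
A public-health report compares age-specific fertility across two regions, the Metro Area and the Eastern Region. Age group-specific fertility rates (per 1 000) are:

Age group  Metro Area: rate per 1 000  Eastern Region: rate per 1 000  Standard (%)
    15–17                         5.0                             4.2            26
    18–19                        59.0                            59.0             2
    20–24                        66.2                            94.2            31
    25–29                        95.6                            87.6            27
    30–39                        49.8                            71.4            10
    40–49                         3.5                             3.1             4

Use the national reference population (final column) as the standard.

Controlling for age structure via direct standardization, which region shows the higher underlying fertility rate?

Eastern Region

Standard weights: 0.26, 0.02, 0.31, 0.27, 0.10, 0.04.
The Metro Area: 0.2600×5.0 + 0.0200×59.0 + 0.3100×66.2 + 0.2700×95.6 + 0.1000×49.8 + 0.0400×3.5 = 53.9340 per 1 000.
The Eastern Region: 0.2600×4.2 + 0.0200×59.0 + 0.3100×94.2 + 0.2700×87.6 + 0.1000×71.4 + 0.0400×3.1 = 62.3900 per 1 000.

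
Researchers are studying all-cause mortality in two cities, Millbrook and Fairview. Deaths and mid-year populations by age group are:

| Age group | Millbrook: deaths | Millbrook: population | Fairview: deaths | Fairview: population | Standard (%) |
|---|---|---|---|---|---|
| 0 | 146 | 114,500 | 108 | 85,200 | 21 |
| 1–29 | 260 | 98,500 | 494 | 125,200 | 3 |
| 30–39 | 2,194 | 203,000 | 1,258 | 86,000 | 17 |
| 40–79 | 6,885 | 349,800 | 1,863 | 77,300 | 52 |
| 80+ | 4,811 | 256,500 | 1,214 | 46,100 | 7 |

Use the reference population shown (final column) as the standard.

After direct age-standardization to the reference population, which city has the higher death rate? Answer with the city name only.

Fairview

Age-specific rates per 1,000 for Millbrook: 1.275, 2.640, 10.808, 19.683, 18.756.
For Fairview: 1.268, 3.946, 14.628, 24.101, 26.334.
Standard weights: 0.21, 0.03, 0.17, 0.52, 0.07.
Millbrook: 0.2100×1.275 + 0.0300×2.640 + 0.1700×10.808 + 0.5200×19.683 + 0.0700×18.756 = 13.7322 per 1,000.
Fairview: 0.2100×1.268 + 0.0300×3.946 + 0.1700×14.628 + 0.5200×24.101 + 0.0700×26.334 = 17.2472 per 1,000.
The crude rates (13.98 vs 11.76) would put Millbrook higher, but that reflects its age composition; once standardized to a common age structure, Fairview has the higher underlying rate.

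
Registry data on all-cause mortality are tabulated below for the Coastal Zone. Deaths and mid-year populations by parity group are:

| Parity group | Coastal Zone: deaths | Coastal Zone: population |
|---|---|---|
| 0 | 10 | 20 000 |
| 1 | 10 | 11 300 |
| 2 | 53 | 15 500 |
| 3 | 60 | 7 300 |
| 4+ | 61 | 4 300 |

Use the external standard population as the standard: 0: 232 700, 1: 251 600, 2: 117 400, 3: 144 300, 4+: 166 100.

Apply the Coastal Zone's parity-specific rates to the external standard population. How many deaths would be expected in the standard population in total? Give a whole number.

4283

Parity-specific rates per 1 000 for the Coastal Zone: 0.500, 0.885, 3.419, 8.219, 14.186.
Expected deaths = Σ (standard pop × parity-specific rate ÷ 1 000)
= 232 700×0.500/1 000 + 251 600×0.885/1 000 + 117 400×3.419/1 000 + 144 300×8.219/1 000 + 166 100×14.186/1 000
= 116.35 + 222.65 + 401.43 + 1186.03 + 2356.30 = 4282.77.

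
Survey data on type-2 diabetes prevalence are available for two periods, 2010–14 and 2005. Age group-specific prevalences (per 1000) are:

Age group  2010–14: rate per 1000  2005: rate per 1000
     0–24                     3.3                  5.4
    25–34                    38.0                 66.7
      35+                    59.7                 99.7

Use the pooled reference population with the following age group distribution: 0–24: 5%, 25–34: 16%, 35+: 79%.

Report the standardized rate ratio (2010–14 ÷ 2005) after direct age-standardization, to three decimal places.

Standard weights: 0.05, 0.16, 0.79.
2010–14: 0.0500×3.3 + 0.1600×38.0 + 0.7900×59.7 = 53.4080 per 1000.
2005: 0.0500×5.4 + 0.1600×66.7 + 0.7900×99.7 = 89.7050 per 1000.
Ratio = 53.4080 ÷ 89.7050 = 0.59537.

0.595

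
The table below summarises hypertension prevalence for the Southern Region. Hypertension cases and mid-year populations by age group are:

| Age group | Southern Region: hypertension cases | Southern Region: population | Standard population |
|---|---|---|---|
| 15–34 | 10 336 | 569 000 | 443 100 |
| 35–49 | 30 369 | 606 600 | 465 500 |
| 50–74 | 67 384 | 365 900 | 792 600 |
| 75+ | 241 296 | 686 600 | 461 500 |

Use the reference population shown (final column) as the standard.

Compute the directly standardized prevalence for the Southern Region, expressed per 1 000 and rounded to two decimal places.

156.98

Age-specific rates per 1 000 for the Southern Region: 18.165, 50.064, 184.160, 351.436.
Standard total = 2 162 700; weights = 0.2049, 0.2152, 0.3665, 0.2134.
Standardized rate: 0.2049×18.165 + 0.2152×50.064 + 0.3665×184.160 + 0.2134×351.436 = 156.9827 per 1 000.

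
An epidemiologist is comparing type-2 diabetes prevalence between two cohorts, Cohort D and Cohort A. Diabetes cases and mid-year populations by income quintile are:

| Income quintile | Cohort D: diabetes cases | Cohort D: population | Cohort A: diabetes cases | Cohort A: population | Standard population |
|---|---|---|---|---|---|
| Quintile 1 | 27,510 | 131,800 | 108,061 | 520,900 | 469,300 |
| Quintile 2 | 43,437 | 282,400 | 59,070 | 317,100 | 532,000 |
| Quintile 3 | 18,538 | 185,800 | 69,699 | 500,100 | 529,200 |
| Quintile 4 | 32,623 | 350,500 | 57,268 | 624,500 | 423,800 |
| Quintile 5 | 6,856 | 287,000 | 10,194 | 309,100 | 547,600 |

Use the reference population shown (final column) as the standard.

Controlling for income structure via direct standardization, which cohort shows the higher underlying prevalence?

Income-specific rates per 1,000 for Cohort D: 208.725, 153.814, 99.774, 93.076, 23.889.
For Cohort A: 207.451, 186.282, 139.370, 91.702, 32.980.
Standard total = 2,501,900; weights = 0.1876, 0.2126, 0.2115, 0.1694, 0.2189.
Cohort D: 0.1876×208.725 + 0.2126×153.814 + 0.2115×99.774 + 0.1694×93.076 + 0.2189×23.889 = 113.9577 per 1,000.
Cohort A: 0.1876×207.451 + 0.2126×186.282 + 0.2115×139.370 + 0.1694×91.702 + 0.2189×32.980 = 130.7551 per 1,000.

Cohort A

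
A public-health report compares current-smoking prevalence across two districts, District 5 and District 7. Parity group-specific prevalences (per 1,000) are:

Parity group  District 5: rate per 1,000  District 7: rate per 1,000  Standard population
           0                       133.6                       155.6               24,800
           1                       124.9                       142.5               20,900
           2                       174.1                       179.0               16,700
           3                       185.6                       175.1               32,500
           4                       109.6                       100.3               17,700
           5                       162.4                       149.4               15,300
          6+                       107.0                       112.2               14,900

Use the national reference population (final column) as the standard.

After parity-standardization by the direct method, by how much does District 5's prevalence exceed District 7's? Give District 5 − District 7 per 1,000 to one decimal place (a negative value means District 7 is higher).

-2.6

Standard total = 142,800; weights = 0.1737, 0.1464, 0.1169, 0.2276, 0.1239, 0.1071, 0.1043.
District 5: 0.1737×133.6 + 0.1464×124.9 + 0.1169×174.1 + 0.2276×185.6 + 0.1239×109.6 + 0.1071×162.4 + 0.1043×107.0 = 146.2332 per 1,000.
District 7: 0.1737×155.6 + 0.1464×142.5 + 0.1169×179.0 + 0.2276×175.1 + 0.1239×100.3 + 0.1071×149.4 + 0.1043×112.2 = 148.8102 per 1,000.
Difference = 146.2332 − 148.8102 = -2.5770.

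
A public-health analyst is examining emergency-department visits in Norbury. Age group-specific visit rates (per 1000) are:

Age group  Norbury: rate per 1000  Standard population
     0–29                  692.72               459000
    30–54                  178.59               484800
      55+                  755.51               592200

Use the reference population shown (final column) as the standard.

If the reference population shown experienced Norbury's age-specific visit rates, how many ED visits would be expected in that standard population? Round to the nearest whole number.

Expected ED visits = Σ (standard pop × age-specific rate ÷ 1000)
= 459000×692.72/1000 + 484800×178.59/1000 + 592200×755.51/1000
= 317958.48 + 86580.43 + 447413.02 = 851951.93.

851952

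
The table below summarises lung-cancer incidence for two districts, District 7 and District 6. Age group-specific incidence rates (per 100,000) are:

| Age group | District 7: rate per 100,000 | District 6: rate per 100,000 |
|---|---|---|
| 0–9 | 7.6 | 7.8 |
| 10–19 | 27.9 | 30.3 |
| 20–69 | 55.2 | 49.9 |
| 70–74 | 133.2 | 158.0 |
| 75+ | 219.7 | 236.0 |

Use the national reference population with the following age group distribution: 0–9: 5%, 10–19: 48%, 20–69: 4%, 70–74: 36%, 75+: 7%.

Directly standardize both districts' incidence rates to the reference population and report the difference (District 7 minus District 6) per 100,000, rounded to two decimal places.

Standard weights: 0.05, 0.48, 0.04, 0.36, 0.07.
District 7: 0.0500×7.6 + 0.4800×27.9 + 0.0400×55.2 + 0.3600×133.2 + 0.0700×219.7 = 79.3110 per 100,000.
District 6: 0.0500×7.8 + 0.4800×30.3 + 0.0400×49.9 + 0.3600×158.0 + 0.0700×236.0 = 90.3300 per 100,000.
Difference = 79.3110 − 90.3300 = -11.0190.

-11.02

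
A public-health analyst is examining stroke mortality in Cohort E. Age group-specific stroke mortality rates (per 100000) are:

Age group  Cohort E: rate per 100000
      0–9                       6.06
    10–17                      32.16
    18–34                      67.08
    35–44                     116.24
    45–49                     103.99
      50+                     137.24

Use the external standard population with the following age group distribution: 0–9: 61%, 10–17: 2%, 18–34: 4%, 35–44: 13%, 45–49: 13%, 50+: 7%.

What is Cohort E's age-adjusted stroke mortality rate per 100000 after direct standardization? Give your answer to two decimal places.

Standard weights: 0.61, 0.02, 0.04, 0.13, 0.13, 0.07.
Standardized rate: 0.6100×6.06 + 0.0200×32.16 + 0.0400×67.08 + 0.1300×116.24 + 0.1300×103.99 + 0.0700×137.24 = 45.2597 per 100000.

45.26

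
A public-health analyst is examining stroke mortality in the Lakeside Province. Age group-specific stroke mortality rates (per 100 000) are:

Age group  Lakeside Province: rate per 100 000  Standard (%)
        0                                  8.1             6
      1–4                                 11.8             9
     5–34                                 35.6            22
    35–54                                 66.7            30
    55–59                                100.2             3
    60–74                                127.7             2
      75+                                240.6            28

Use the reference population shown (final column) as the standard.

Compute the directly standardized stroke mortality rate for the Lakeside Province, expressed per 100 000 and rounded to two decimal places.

102.32

Standard weights: 0.06, 0.09, 0.22, 0.30, 0.03, 0.02, 0.28.
Standardized rate: 0.0600×8.1 + 0.0900×11.8 + 0.2200×35.6 + 0.3000×66.7 + 0.0300×100.2 + 0.0200×127.7 + 0.2800×240.6 = 102.3180 per 100 000.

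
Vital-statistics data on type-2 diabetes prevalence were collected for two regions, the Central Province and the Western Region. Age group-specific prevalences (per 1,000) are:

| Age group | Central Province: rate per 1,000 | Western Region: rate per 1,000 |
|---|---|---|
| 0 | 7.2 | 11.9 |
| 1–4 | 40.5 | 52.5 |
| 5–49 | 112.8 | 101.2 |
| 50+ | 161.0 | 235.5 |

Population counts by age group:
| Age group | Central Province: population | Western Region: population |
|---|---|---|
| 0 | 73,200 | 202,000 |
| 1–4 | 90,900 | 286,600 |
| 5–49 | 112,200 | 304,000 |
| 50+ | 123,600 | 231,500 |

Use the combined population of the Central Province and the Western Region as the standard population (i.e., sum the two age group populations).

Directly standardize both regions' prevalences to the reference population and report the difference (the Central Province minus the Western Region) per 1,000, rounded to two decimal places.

Combined standard total = 1,424,000; weights = 0.1933, 0.2651, 0.2923, 0.2494.
The Central Province: 0.1933×7.2 + 0.2651×40.5 + 0.2923×112.8 + 0.2494×161.0 = 85.2448 per 1,000.
The Western Region: 0.1933×11.9 + 0.2651×52.5 + 0.2923×101.2 + 0.2494×235.5 = 104.5219 per 1,000.
Difference = 85.2448 − 104.5219 = -19.2770.

-19.28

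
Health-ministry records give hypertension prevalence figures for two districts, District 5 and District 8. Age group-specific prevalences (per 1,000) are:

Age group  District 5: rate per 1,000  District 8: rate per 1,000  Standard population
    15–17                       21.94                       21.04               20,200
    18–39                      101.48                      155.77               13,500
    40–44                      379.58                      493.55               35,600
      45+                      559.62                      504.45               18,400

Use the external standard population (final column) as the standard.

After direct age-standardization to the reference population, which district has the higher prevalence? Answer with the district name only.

District 8

Standard total = 87,700; weights = 0.2303, 0.1539, 0.4059, 0.2098.
District 5: 0.2303×21.94 + 0.1539×101.48 + 0.4059×379.58 + 0.2098×559.62 = 292.1690 per 1,000.
District 8: 0.2303×21.04 + 0.1539×155.77 + 0.4059×493.55 + 0.2098×504.45 = 335.0076 per 1,000.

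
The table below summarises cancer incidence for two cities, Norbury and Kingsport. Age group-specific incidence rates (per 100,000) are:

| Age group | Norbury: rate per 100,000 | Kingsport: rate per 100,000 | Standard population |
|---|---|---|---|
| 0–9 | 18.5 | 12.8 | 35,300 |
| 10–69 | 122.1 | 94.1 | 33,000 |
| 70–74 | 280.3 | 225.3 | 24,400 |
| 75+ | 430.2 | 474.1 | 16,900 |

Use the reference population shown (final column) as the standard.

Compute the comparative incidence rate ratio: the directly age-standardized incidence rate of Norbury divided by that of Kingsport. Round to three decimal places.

Standard total = 109,600; weights = 0.3221, 0.3011, 0.2226, 0.1542.
Norbury: 0.3221×18.5 + 0.3011×122.1 + 0.2226×280.3 + 0.1542×430.2 = 171.4603 per 100,000.
Kingsport: 0.3221×12.8 + 0.3011×94.1 + 0.2226×225.3 + 0.1542×474.1 = 155.7185 per 100,000.
Ratio = 171.4603 ÷ 155.7185 = 1.10109.

1.101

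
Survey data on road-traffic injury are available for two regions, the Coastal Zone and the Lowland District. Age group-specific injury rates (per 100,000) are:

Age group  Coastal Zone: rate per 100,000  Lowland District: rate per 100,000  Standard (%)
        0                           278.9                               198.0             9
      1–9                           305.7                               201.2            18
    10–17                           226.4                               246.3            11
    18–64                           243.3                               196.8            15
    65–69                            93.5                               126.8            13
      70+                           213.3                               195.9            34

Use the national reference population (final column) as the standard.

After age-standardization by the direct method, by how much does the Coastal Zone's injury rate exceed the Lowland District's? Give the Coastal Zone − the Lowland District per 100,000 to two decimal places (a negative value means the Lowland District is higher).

32.46

Standard weights: 0.09, 0.18, 0.11, 0.15, 0.13, 0.34.
The Coastal Zone: 0.0900×278.9 + 0.1800×305.7 + 0.1100×226.4 + 0.1500×243.3 + 0.1300×93.5 + 0.3400×213.3 = 226.2030 per 100,000.
The Lowland District: 0.0900×198.0 + 0.1800×201.2 + 0.1100×246.3 + 0.1500×196.8 + 0.1300×126.8 + 0.3400×195.9 = 193.7390 per 100,000.
Difference = 226.2030 − 193.7390 = 32.4640.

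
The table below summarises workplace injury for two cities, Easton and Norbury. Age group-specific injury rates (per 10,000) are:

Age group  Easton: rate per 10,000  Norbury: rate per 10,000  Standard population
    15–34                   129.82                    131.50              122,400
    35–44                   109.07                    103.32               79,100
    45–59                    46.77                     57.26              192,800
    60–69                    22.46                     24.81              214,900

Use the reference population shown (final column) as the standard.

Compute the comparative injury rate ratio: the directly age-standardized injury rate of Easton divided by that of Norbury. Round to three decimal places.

Standard total = 609,200; weights = 0.2009, 0.1298, 0.3165, 0.3528.
Easton: 0.2009×129.82 + 0.1298×109.07 + 0.3165×46.77 + 0.3528×22.46 = 62.9700 per 10,000.
Norbury: 0.2009×131.50 + 0.1298×103.32 + 0.3165×57.26 + 0.3528×24.81 = 66.7098 per 10,000.
Ratio = 62.9700 ÷ 66.7098 = 0.94394.

0.944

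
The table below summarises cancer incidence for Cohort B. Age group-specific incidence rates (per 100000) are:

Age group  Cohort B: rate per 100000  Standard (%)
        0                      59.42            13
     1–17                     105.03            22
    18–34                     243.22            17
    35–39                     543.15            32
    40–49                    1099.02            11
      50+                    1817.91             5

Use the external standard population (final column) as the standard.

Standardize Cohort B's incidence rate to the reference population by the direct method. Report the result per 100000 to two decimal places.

457.77

Standard weights: 0.13, 0.22, 0.17, 0.32, 0.11, 0.05.
Standardized rate: 0.1300×59.42 + 0.2200×105.03 + 0.1700×243.22 + 0.3200×543.15 + 0.1100×1099.02 + 0.0500×1817.91 = 457.7743 per 100000.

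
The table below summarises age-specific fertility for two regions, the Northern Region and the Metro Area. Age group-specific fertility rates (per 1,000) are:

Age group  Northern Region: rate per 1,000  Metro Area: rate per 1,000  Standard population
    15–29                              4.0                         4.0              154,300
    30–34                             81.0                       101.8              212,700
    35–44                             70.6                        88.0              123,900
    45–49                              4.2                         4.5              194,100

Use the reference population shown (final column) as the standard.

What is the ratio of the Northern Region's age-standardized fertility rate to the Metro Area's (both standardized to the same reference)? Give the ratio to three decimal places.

0.805

Standard total = 685,000; weights = 0.2253, 0.3105, 0.1809, 0.2834.
The Northern Region: 0.2253×4.0 + 0.3105×81.0 + 0.1809×70.6 + 0.2834×4.2 = 40.0124 per 1,000.
The Metro Area: 0.2253×4.0 + 0.3105×101.8 + 0.1809×88.0 + 0.2834×4.5 = 49.7032 per 1,000.
Ratio = 40.0124 ÷ 49.7032 = 0.80503.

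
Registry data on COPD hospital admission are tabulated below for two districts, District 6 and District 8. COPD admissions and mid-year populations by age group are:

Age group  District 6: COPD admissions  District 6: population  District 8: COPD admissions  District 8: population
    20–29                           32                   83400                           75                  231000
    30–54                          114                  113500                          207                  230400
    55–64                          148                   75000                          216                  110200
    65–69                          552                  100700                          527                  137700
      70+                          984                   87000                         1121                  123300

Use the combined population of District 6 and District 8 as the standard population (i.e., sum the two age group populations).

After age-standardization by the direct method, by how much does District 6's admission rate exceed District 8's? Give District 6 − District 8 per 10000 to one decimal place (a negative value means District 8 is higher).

Age-specific rates per 10000 for District 6: 3.84, 10.04, 19.73, 54.82, 113.10.
For District 8: 3.25, 8.98, 19.60, 38.27, 90.92.
Combined standard total = 1292200; weights = 0.2433, 0.2661, 0.1433, 0.1845, 0.1627.
District 6: 0.2433×3.84 + 0.2661×10.04 + 0.1433×19.73 + 0.1845×54.82 + 0.1627×113.10 = 34.9551 per 10000.
District 8: 0.2433×3.25 + 0.2661×8.98 + 0.1433×19.60 + 0.1845×38.27 + 0.1627×90.92 = 27.8473 per 10000.
Difference = 34.9551 − 27.8473 = 7.1078.

7.1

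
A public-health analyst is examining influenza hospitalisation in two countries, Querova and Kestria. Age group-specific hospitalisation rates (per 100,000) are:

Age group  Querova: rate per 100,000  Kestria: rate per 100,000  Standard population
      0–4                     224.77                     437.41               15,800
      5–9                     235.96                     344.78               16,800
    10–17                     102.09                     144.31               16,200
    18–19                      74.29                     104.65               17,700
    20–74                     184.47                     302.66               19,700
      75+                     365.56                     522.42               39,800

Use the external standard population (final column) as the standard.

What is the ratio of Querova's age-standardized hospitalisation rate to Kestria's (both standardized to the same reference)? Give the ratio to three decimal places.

Standard total = 126,000; weights = 0.1254, 0.1333, 0.1286, 0.1405, 0.1563, 0.3159.
Querova: 0.1254×224.77 + 0.1333×235.96 + 0.1286×102.09 + 0.1405×74.29 + 0.1563×184.47 + 0.3159×365.56 = 227.5209 per 100,000.
Kestria: 0.1254×437.41 + 0.1333×344.78 + 0.1286×144.31 + 0.1405×104.65 + 0.1563×302.66 + 0.3159×522.42 = 346.4145 per 100,000.
Ratio = 227.5209 ÷ 346.4145 = 0.65679.

0.657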